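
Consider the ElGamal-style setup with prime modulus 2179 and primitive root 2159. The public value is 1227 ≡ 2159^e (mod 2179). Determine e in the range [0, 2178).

Baby-step giant-step with m = ceil(sqrt(2178)) = 47.
Baby table (2159^j mod 2179 for j=0..46):
  0:1  1:2159  2:400  3:716  4:933  5:951  6:591  7:1254
  8:1068  9:430  10:116  11:2038  12:641  13:254  14:1457  15:1366
  16:1007  17:1650  18:1864  19:1942  20:382  21:1076  22:270  23:1137
  24:1229  25:1568  26:1325  27:1827  28:503  29:835  30:732  31:613
  32:814  33:1152  34:929  35:1031  36:1170  37:569  38:1694  39:984
  40:2110  41:1380  42:727  43:713  44:993  45:1930  46:622
Giant step factor: 2159^(-47) ≡ 1825 (mod 2179).
Scan 1227·1825^i mod 2179 for i = 0, 1, …:
  i=0: 1227   i=1: 1442   i=2: 1597   i=3: 1202
  i=4: 1576   i=5: 2099   i=6: 2172   i=7: 299
  i=8: 925   i=9: 1579     …   i=30: 981
  i=31: 1366
Match at i=31, j=15: e = 31·47 + 15 = 1472.

1472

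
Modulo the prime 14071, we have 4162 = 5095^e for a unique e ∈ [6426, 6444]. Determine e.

6432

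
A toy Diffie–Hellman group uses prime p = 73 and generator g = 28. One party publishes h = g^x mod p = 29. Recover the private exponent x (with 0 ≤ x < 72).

Successive powers of 28 modulo 73:
  28^0=1  28^1=28  28^2=54  28^3=52  28^4=69  28^5=34
  28^6=3  28^7=11  28^8=16  28^9=10  28^10=61  28^11=29
So 28^11 ≡ 29 (mod 73), giving x = 11.

11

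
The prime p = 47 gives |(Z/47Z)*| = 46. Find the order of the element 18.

23

The order of 18 must divide p − 1 = 46 = 2 · 23.
Divisors: 1, 2, 23, 46.
Check each in increasing order: 18^1 ≡ 18;  18^2 ≡ 42;  18^23 ≡ 1.
Smallest exponent giving 1 is 23.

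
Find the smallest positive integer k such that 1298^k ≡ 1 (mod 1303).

The order of 1298 must divide p − 1 = 1302 = 2 · 3 · 7 · 31.
Divisors: 1, 2, 3, 6, 7, 14, 21, 31, 42, 62, 93, 186, 217, 434, 651, 1302.
Check each in increasing order: 1298^1 ≡ 1298;  1298^2 ≡ 25;  1298^3 ≡ 1178;  1298^6 ≡ 1292;  1298^7 ≡ 55;  1298^14 ≡ 419;  1298^21 ≡ 894;  1298^31 ≡ 1.
Smallest exponent giving 1 is 31.

31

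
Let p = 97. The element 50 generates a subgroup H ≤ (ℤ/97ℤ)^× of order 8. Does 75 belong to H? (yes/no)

yes

75 ∈ ⟨50⟩ iff 75^8 ≡ 1 (mod 97), since |⟨50⟩| = 8.
75^8 mod 97 = 1.
Since 1 = 1, 75 lies in the subgroup.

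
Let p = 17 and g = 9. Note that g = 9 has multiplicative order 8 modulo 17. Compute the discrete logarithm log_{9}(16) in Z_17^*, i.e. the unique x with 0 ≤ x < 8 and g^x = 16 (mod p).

Successive powers of 9 modulo 17:
  9^0=1  9^1=9  9^2=13  9^3=15  9^4=16
So 9^4 ≡ 16 (mod 17), giving x = 4.

4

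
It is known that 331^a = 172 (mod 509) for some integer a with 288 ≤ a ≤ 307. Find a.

290

Compute 331^288 mod 509 = 66, then multiply by 331 repeatedly:
  331^288=66  331^289=468  331^290=172
Found 172 at exponent 290.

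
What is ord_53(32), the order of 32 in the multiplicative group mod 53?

52

The order of 32 must divide p − 1 = 52 = 2^2 · 13.
Divisors: 1, 2, 4, 13, 26, 52.
Check each in increasing order: 32^1 ≡ 32;  32^2 ≡ 17;  32^4 ≡ 24;  32^13 ≡ 30;  32^26 ≡ 52;  32^52 ≡ 1.
Smallest exponent giving 1 is 52.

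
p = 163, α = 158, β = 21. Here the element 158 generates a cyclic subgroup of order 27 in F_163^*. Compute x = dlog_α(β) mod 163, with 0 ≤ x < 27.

Successive powers of 158 modulo 163:
  158^0=1  158^1=158  158^2=25  158^3=38  158^4=136  158^5=135
  158^6=140  158^7=115  158^8=77  158^9=104  158^10=132  158^11=155
  158^12=40  158^13=126  158^14=22  158^15=53  158^16=61  158^17=21
So 158^17 ≡ 21 (mod 163), giving x = 17.

17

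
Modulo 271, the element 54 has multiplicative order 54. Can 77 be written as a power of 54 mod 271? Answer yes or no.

yes

77 ∈ ⟨54⟩ iff 77^54 ≡ 1 (mod 271), since |⟨54⟩| = 54.
77^54 mod 271 = 1.
Since 1 = 1, 77 lies in the subgroup.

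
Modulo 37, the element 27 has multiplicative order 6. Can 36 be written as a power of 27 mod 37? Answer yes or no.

yes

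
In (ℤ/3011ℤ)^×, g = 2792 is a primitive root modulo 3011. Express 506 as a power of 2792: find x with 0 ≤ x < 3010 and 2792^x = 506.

Baby-step giant-step with m = ceil(sqrt(3010)) = 55.
Baby table (2792^j mod 3011 for j=0..54):
  0:1  1:2792  2:2796  3:1920  4:1060  5:2718  6:936  7:2775
  8:497  9:2564  10:1541  11:2764  12:2906  13:1918  14:1498  15:137
  16:107  17:655  18:1083  19:692  20:2013  21:1770  22:789  23:1847
  24:1992  25:347  26:2293  27:670  28:809  29:478  30:703  31:2615
  32:2416  33:832  34:1463  35:1780  36:1610  37:2708  38:115  39:1914
  40:2374  41:997  42:1460  43:2437  44:2255  45:2970  46:2957  47:2793
  48:2577  49:1705  50:2980  51:767  52:643  53:700  54:261
Giant step factor: 2792^(-55) ≡ 542 (mod 3011).
Scan 506·542^i mod 3011 for i = 0, 1, …:
  i=0: 506   i=1: 251   i=2: 547   i=3: 1396
  i=4: 871   i=5: 2366   i=6: 2697   i=7: 1439
  i=8: 89   i=9: 62     …   i=46: 1307
  i=47: 809
Match at i=47, j=28: x = 47·55 + 28 = 2613.

2613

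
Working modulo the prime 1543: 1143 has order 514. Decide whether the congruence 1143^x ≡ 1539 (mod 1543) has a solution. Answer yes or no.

no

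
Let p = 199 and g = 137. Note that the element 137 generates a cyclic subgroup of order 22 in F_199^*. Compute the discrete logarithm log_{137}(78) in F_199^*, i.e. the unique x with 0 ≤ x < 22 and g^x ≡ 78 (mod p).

Successive powers of 137 modulo 199:
  137^0=1  137^1=137  137^2=63  137^3=74  137^4=188  137^5=85
  137^6=103  137^7=181  137^8=121  137^9=60  137^10=61  137^11=198
  137^12=62  137^13=136  137^14=125  137^15=11  137^16=114  137^17=96
  137^18=18  137^19=78
So 137^19 ≡ 78 (mod 199), giving x = 19.

19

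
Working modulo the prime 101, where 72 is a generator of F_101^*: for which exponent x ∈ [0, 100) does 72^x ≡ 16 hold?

44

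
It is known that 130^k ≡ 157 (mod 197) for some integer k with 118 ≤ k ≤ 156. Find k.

Compute 130^118 mod 197 = 146, then multiply by 130 repeatedly:
  130^118=146  130^119=68  130^120=172  130^121=99  130^122=65
  130^123=176  130^124=28  130^125=94  130^126=6  130^127=189
  130^128=142  130^129=139  130^130=143  130^131=72  130^132=101
  130^133=128  130^134=92  130^135=140  130^136=76  130^137=30
  130^138=157
Found 157 at exponent 138.

138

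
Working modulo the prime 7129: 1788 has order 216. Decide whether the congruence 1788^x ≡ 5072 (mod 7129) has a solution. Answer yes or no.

no

5072 ∈ ⟨1788⟩ iff 5072^216 ≡ 1 (mod 7129), since |⟨1788⟩| = 216.
5072^216 mod 7129 = 6270.
Since 6270 ≠ 1, 5072 does not lie in the subgroup.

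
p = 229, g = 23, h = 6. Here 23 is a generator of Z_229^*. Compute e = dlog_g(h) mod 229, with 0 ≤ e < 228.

Baby-step giant-step with m = ceil(sqrt(228)) = 16.
Baby table (23^j mod 229 for j=0..15):
  0:1  1:23  2:71  3:30  4:3  5:69  6:213  7:90
  8:9  9:207  10:181  11:41  12:27  13:163  14:85  15:123
Giant step factor: 23^(-16) ≡ 82 (mod 229).
Scan 6·82^i mod 229 for i = 0, 1, …:
  i=0: 6   i=1: 34   i=2: 40   i=3: 74
  i=4: 114   i=5: 188   i=6: 73   i=7: 32
  i=8: 105   i=9: 137   i=10: 13   i=11: 150
  i=12: 163
Match at i=12, j=13: e = 12·16 + 13 = 205.

205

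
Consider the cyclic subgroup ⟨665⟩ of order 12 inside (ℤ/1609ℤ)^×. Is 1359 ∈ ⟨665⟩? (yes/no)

yes

⟨665⟩ has order 12; its elements mod 1609 are {1, 250, 251, 421, 523, 665, 944, 1086, 1188, 1358, 1359, 1608}.
1359 is in this set.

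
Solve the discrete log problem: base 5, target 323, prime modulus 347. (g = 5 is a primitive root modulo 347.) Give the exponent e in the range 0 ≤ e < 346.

256

Baby-step giant-step with m = ceil(sqrt(346)) = 19.
Baby table (5^j mod 347 for j=0..18):
  0:1  1:5  2:25  3:125  4:278  5:2  6:10  7:50
  8:250  9:209  10:4  11:20  12:100  13:153  14:71  15:8
  16:40  17:200  18:306
Giant step factor: 5^(-19) ≡ 22 (mod 347).
Scan 323·22^i mod 347 for i = 0, 1, …:
  i=0: 323   i=1: 166   i=2: 182   i=3: 187
  i=4: 297   i=5: 288   i=6: 90   i=7: 245
  i=8: 185   i=9: 253   i=10: 14   i=11: 308
  i=12: 183   i=13: 209
Match at i=13, j=9: e = 13·19 + 9 = 256.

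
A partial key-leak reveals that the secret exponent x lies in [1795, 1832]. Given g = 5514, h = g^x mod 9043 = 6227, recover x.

1830

Compute 5514^1795 mod 9043 = 6498, then multiply by 5514 repeatedly:
  5514^1795=6498  5514^1796=1606  5514^1797=2387  5514^1798=4353  5514^1799=2320
  5514^1800=5678  5514^1801=1626  5514^1802=4151  5514^1803=781  5514^1804=1966
  5514^1805=7010  5514^1806=3358  5514^1807=4991  5514^1808=2525  5514^1809=5673
  5514^1810=1185  5514^1811=5044  5514^1812=5391  5514^1813=1633  5514^1814=6577
  5514^1815=3148  5514^1816=4555  5514^1817=3859  5514^1818=347  5514^1819=5285
  5514^1820=4944  5514^1821=5614  5514^1822=1407  5514^1823=8347  5514^1824=5531
  5514^1825=4938  5514^1826=8702  5514^1827=670  5514^1828=4836  5514^1829=6940
  5514^1830=6227
Found 6227 at exponent 1830.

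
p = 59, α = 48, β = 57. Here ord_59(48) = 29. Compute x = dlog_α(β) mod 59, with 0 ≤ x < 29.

Successive powers of 48 modulo 59:
  48^0=1  48^1=48  48^2=3  48^3=26  48^4=9  48^5=19
  48^6=27  48^7=57
So 48^7 ≡ 57 (mod 59), giving x = 7.

7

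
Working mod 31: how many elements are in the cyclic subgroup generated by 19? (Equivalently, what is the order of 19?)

15

The order of 19 must divide p − 1 = 30 = 2 · 3 · 5.
Divisors: 1, 2, 3, 5, 6, 10, 15, 30.
Check each in increasing order: 19^1 ≡ 19;  19^2 ≡ 20;  19^3 ≡ 8;  19^5 ≡ 5;  19^6 ≡ 2;  19^10 ≡ 25;  19^15 ≡ 1.
Smallest exponent giving 1 is 15.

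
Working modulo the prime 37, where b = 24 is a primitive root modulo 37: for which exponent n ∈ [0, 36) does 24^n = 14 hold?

21

Successive powers of 24 modulo 37:
  24^0=1  24^1=24  24^2=21  24^3=23  24^4=34  24^5=2
  24^6=11  24^7=5  24^8=9  24^9=31  24^10=4  24^11=22
  24^12=10  24^13=18  24^14=25  24^15=8  24^16=7  24^17=20
  24^18=36  24^19=13  24^20=16  24^21=14
So 24^21 ≡ 14 (mod 37), giving n = 21.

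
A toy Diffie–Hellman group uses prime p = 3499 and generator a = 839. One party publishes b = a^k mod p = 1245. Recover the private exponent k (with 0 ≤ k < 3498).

989

Baby-step giant-step with m = ceil(sqrt(3498)) = 60.
Baby table (839^j mod 3499 for j=0..59):
  0:1  1:839  2:622  3:507  4:1994  5:444  6:1622  7:3246
  8:1172  9:89  10:1192  11:2873  12:3135  13:2516  14:1027  15:899
  16:1976  17:2837  18:923  19:1118  20:270  21:2594  22:3487  23:429
  24:3033  25:914  26:565  27:1670  28:1530  29:3036  30:3431  31:2431
  32:3191  33:514  34:869  35:1299  36:1672  37:3208  38:781  39:946
  40:2920  41:580  42:259  43:363  44:144  45:1850  46:2093  47:3028
  48:218  49:954  50:2634  51:2057  52:816  53:2319  54:197  55:830
  56:69  57:1907  58:930  59:3492
Giant step factor: 839^(-60) ≡ 1947 (mod 3499).
Scan 1245·1947^i mod 3499 for i = 0, 1, …:
  i=0: 1245   i=1: 2707   i=2: 1035   i=3: 3220
  i=4: 2631   i=5: 21   i=6: 2398   i=7: 1240
  i=8: 3469   i=9: 1073     …   i=15: 476
  i=16: 3036
Match at i=16, j=29: k = 16·60 + 29 = 989.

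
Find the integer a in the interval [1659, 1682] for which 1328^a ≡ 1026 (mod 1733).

1680

Compute 1328^1659 mod 1733 = 1556, then multiply by 1328 repeatedly:
  1328^1659=1556  1328^1660=632  1328^1661=524  1328^1662=939  1328^1663=965
  1328^1664=833  1328^1665=570  1328^1666=1372  1328^1667=633  1328^1668=119
  1328^1669=329  1328^1670=196  1328^1671=338  1328^1672=17  1328^1673=47
  1328^1674=28  1328^1675=791  1328^1676=250  1328^1677=997  1328^1678=4
  1328^1679=113  1328^1680=1026
Found 1026 at exponent 1680.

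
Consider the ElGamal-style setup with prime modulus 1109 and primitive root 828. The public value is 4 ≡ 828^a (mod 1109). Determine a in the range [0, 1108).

Baby-step giant-step with m = ceil(sqrt(1108)) = 34.
Baby table (828^j mod 1109 for j=0..33):
  0:1  1:828  2:222  3:831  4:488  5:388  6:763  7:743
  8:818  9:814  10:829  11:1050  12:1053  13:210  14:876  15:42
  16:397  17:452  18:523  19:534  20:770  21:994  22:154  23:1086
  24:918  25:439  26:849  27:975  28:1057  29:195  30:655  31:39
  32:131  33:895
Giant step factor: 828^(-34) ≡ 872 (mod 1109).
Scan 4·872^i mod 1109 for i = 0, 1, …:
  i=0: 4   i=1: 161   i=2: 658   i=3: 423
  i=4: 668   i=5: 271   i=6: 95   i=7: 774
  i=8: 656   i=9: 897     …   i=25: 526
  i=26: 655
Match at i=26, j=30: a = 26·34 + 30 = 914.

914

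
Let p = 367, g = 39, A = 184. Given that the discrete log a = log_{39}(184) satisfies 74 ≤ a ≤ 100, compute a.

86

Compute 39^74 mod 367 = 347, then multiply by 39 repeatedly:
  39^74=347  39^75=321  39^76=41  39^77=131  39^78=338
  39^79=337  39^80=298  39^81=245  39^82=13  39^83=140
  39^84=322  39^85=80  39^86=184
Found 184 at exponent 86.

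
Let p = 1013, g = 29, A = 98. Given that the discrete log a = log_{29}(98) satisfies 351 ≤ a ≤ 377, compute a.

369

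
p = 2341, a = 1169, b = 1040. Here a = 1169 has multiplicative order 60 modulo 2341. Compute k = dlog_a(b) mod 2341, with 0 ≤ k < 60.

28

Baby-step giant-step with m = ceil(sqrt(60)) = 8.
Baby table (1169^j mod 2341 for j=0..7):
  0:1  1:1169  2:1758  3:2045  4:444  5:1675  6:999  7:2013
Giant step factor: 1169^(-8) ≡ 1023 (mod 2341).
Scan 1040·1023^i mod 2341 for i = 0, 1, …:
  i=0: 1040   i=1: 1106   i=2: 735   i=3: 444
Match at i=3, j=4: k = 3·8 + 4 = 28.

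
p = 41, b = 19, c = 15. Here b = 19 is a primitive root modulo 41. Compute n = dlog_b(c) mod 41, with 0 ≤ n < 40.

Successive powers of 19 modulo 41:
  19^0=1  19^1=19  19^2=33  19^3=12  19^4=23  19^5=27
  19^6=21  19^7=30  19^8=37  19^9=6  19^10=32  19^11=34
  19^12=31  19^13=15
So 19^13 ≡ 15 (mod 41), giving n = 13.

13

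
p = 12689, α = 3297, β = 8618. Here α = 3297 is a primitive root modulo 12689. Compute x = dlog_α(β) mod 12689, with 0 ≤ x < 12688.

Baby-step giant-step with m = ceil(sqrt(12688)) = 113.
Baby table (3297^j mod 12689 for j=0..112):
  0:1  1:3297  2:8425  3:1004  4:11048  5:7826  6:5585  7:2006
  8:2813  9:11491  10:9162  11:7294  12:2663  13:11812  14:1623  15:8962
  16:7722  17:5300  18:1347  19:12598  20:4509  21:7354  22:10148  23:9752
  24:11107  25:12014  26:7789  27:10486  28:7506  29:3732  30:8763  31:11447
  32:3673  33:4575  34:9243  35:7882  36:12571  37:4313  38:8281  39:8418
  40:3303  41:2829  42:798  43:4383  44:10669  45:1785  46:10138  47:2160
  48:2991  49:1974  50:11510  51:8360  52:2412  53:9050  54:6011  55:10738
  56:876  57:7769  58:7991  59:3963  60:9030  61:3516  62:7195  63:6174
  64:2522  65:3739  66:6464  67:6977  68:10701  69:5777  70:580  71:8910
  72:1235  73:11315  74:12584  75:9107  76:3605  77:8781  78:7348  79:3055
  80:9958  81:5083  82:9171  83:11589  84:2354  85:8159  86:12232  87:3262
  88:7231  89:10665  90:1286  91:1816  92:10833  93:9555  94:8737  95:1859
  96:336  97:3849  98:1153  99:7430  100:6940  101:2913  102:11277  103:1499
  104:6182  105:3520  106:7694  107:1807  108:6538  109:9864  110:12390  111:3939
  112:6036
Giant step factor: 3297^(-113) ≡ 6172 (mod 12689).
Scan 8618·6172^i mod 12689 for i = 0, 1, …:
  i=0: 8618   i=1: 10697   i=2: 1017   i=3: 8558
  i=4: 8358   i=5: 4791   i=6: 4682   i=7: 4451
  i=8: 12576   i=9: 459     …   i=100: 2316
  i=101: 6538
Match at i=101, j=108: x = 101·113 + 108 = 11521.

11521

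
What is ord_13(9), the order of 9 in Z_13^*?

3

The order of 9 must divide p − 1 = 12 = 2^2 · 3.
Divisors: 1, 2, 3, 4, 6, 12.
Check each in increasing order: 9^1 ≡ 9;  9^2 ≡ 3;  9^3 ≡ 1.
Smallest exponent giving 1 is 3.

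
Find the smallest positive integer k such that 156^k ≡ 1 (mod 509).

127

The order of 156 must divide p − 1 = 508 = 2^2 · 127.
Divisors: 1, 2, 4, 127, 254, 508.
Check each in increasing order: 156^1 ≡ 156;  156^2 ≡ 413;  156^4 ≡ 54;  156^127 ≡ 1.
Smallest exponent giving 1 is 127.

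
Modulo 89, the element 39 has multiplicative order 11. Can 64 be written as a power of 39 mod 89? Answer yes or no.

yes

⟨39⟩ has order 11; its elements mod 89 are {1, 2, 4, 8, 16, 32, 39, 45, 64, 67, 78}.
64 is in this set.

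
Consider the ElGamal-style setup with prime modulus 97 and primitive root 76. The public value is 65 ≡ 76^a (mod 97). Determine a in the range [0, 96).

82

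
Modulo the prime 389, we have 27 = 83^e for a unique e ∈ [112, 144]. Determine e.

Compute 83^112 mod 389 = 175, then multiply by 83 repeatedly:
  83^112=175  83^113=132  83^114=64  83^115=255  83^116=159
  83^117=360  83^118=316  83^119=165  83^120=80  83^121=27
Found 27 at exponent 121.

121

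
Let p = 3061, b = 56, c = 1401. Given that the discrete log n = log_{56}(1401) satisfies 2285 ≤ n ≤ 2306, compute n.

2303

Compute 56^2285 mod 3061 = 1425, then multiply by 56 repeatedly:
  56^2285=1425  56^2286=214  56^2287=2801  56^2288=745  56^2289=1927
  56^2290=777  56^2291=658  56^2292=116  56^2293=374  56^2294=2578
  56^2295=501  56^2296=507  56^2297=843  56^2298=1293  56^2299=2005
  56^2300=2084  56^2301=386  56^2302=189  56^2303=1401
Found 1401 at exponent 2303.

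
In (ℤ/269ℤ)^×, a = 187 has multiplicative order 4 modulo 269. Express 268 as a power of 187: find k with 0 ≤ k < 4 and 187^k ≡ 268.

Successive powers of 187 modulo 269:
  187^0=1  187^1=187  187^2=268
So 187^2 ≡ 268 (mod 269), giving k = 2.

2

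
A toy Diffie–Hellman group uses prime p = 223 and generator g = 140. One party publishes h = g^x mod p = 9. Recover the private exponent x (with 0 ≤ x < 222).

Baby-step giant-step with m = ceil(sqrt(222)) = 15.
Baby table (140^j mod 223 for j=0..14):
  0:1  1:140  2:199  3:208  4:130  5:137  6:2  7:57
  8:175  9:193  10:37  11:51  12:4  13:114  14:127
Giant step factor: 140^(-15) ≡ 26 (mod 223).
Scan 9·26^i mod 223 for i = 0, 1, …:
  i=0: 9   i=1: 11   i=2: 63   i=3: 77
  i=4: 218   i=5: 93   i=6: 188   i=7: 205
  i=8: 201   i=9: 97   i=10: 69   i=11: 10
  i=12: 37
Match at i=12, j=10: x = 12·15 + 10 = 190.

190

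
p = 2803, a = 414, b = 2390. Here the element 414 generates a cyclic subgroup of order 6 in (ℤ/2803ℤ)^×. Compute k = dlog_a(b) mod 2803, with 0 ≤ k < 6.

5

Successive powers of 414 modulo 2803:
  414^0=1  414^1=414  414^2=413  414^3=2802  414^4=2389  414^5=2390
So 414^5 ≡ 2390 (mod 2803), giving k = 5.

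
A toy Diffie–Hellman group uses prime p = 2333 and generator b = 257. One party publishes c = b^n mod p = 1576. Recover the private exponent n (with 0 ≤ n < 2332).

690

Baby-step giant-step with m = ceil(sqrt(2332)) = 49.
Baby table (257^j mod 2333 for j=0..48):
  0:1  1:257  2:725  3:2018  4:700  5:259  6:1239  7:1135
  8:70  9:1659  10:1757  11:1280  12:7  13:1799  14:409  15:128
  16:234  17:1813  18:1674  19:946  20:490  21:2281  22:634  23:1961
  24:49  25:928  26:530  27:896  28:1638  29:1026  30:53  31:1956
  32:1097  33:1969  34:2105  35:2062  36:343  37:1830  38:1377  39:1606
  40:2134  41:183  42:371  43:2027  44:680  45:2118  46:737  47:436
  48:68
Giant step factor: 257^(-49) ≡ 434 (mod 2333).
Scan 1576·434^i mod 2333 for i = 0, 1, …:
  i=0: 1576   i=1: 415   i=2: 469   i=3: 575
  i=4: 2252   i=5: 2174   i=6: 984   i=7: 117
  i=8: 1785   i=9: 134     …   i=13: 1281
  i=14: 700
Match at i=14, j=4: n = 14·49 + 4 = 690.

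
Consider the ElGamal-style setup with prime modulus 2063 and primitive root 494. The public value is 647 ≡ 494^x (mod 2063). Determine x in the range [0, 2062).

Baby-step giant-step with m = ceil(sqrt(2062)) = 46.
Baby table (494^j mod 2063 for j=0..45):
  0:1  1:494  2:602  3:316  4:1379  5:436  6:832  7:471
  8:1618  9:911  10:300  11:1727  12:1119  13:1965  14:1100  15:831
  16:2040  17:1016  18:595  19:984  20:1291  21:287  22:1494  23:1545
  24:1983  25:1740  26:1352  27:1539  28:1082  29:191  30:1519  31:1517
  32:529  33:1388  34:756  35:61  36:1252  37:1651  38:709  39:1599
  40:1840  41:1240  42:1912  43:1737  44:1933  45:1796
Giant step factor: 494^(-46) ≡ 1401 (mod 2063).
Scan 647·1401^i mod 2063 for i = 0, 1, …:
  i=0: 647   i=1: 790   i=2: 1022   i=3: 100
  i=4: 1879   i=5: 91   i=6: 1648   i=7: 351
  i=8: 757   i=9: 175     …   i=33: 86
  i=34: 832
Match at i=34, j=6: x = 34·46 + 6 = 1570.

1570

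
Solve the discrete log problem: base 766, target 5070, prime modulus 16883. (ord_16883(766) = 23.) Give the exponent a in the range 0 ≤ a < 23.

6

Successive powers of 766 modulo 16883:
  766^0=1  766^1=766  766^2=12734  766^3=12753  766^4=10424  766^5=16008
  766^6=5070
So 766^6 ≡ 5070 (mod 16883), giving a = 6.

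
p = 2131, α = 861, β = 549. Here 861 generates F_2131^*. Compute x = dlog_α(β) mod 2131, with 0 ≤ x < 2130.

Baby-step giant-step with m = ceil(sqrt(2130)) = 47.
Baby table (861^j mod 2131 for j=0..46):
  0:1  1:861  2:1864  3:261  4:966  5:636  6:2060  7:668
  8:1909  9:648  10:1737  11:1726  12:779  13:1585  14:845  15:874
  16:271  17:1052  18:97  19:408  20:1804  21:1876  22:2069  23:2024
  24:1637  25:866  26:1907  27:1057  28:140  29:1204  30:978  31:313
  32:987  33:1669  34:715  35:1887  36:885  37:1218  38:246  39:837
  40:379  41:276  42:1095  43:893  44:1713  45:241  46:794
Giant step factor: 861^(-47) ≡ 695 (mod 2131).
Scan 549·695^i mod 2131 for i = 0, 1, …:
  i=0: 549   i=1: 106   i=2: 1216   i=3: 1244
  i=4: 1525   i=5: 768   i=6: 1010   i=7: 851
  i=8: 1158   i=9: 1423   i=10: 201   i=11: 1180
  i=12: 1796   i=13: 1585
Match at i=13, j=13: x = 13·47 + 13 = 624.

624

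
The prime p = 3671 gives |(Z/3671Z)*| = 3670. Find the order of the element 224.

1835

The order of 224 must divide p − 1 = 3670 = 2 · 5 · 367.
Divisors: 1, 2, 5, 10, 367, 734, 1835, 3670.
Check each in increasing order: 224^1 ≡ 224;  224^2 ≡ 2453;  224^5 ≡ 3114;  224^10 ≡ 1885;  224^367 ≡ 996;  224^734 ≡ 846;  224^1835 ≡ 1.
Smallest exponent giving 1 is 1835.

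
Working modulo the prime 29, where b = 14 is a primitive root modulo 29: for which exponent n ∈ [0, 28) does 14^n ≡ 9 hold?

18

Successive powers of 14 modulo 29:
  14^0=1  14^1=14  14^2=22  14^3=18  14^4=20  14^5=19
  14^6=5  14^7=12  14^8=23  14^9=3  14^10=13  14^11=8
  14^12=25  14^13=2  14^14=28  14^15=15  14^16=7  14^17=11
  14^18=9
So 14^18 ≡ 9 (mod 29), giving n = 18.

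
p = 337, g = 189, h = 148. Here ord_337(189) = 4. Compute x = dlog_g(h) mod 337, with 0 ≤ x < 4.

3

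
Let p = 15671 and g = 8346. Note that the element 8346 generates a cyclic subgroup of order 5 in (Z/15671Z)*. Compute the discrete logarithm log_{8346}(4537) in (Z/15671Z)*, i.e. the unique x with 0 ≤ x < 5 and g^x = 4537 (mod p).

3

Successive powers of 8346 modulo 15671:
  8346^0=1  8346^1=8346  8346^2=13792  8346^3=4537
So 8346^3 ≡ 4537 (mod 15671), giving x = 3.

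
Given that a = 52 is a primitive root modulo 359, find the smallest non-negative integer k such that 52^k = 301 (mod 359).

94

Baby-step giant-step with m = ceil(sqrt(358)) = 19.
Baby table (52^j mod 359 for j=0..18):
  0:1  1:52  2:191  3:239  4:222  5:56  6:40  7:285
  8:101  9:226  10:264  11:86  12:164  13:271  14:91  15:65
  16:149  17:209  18:98
Giant step factor: 52^(-19) ≡ 159 (mod 359).
Scan 301·159^i mod 359 for i = 0, 1, …:
  i=0: 301   i=1: 112   i=2: 217   i=3: 39
  i=4: 98
Match at i=4, j=18: k = 4·19 + 18 = 94.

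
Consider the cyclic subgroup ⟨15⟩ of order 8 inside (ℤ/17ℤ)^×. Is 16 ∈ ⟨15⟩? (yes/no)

⟨15⟩ has order 8; its elements mod 17 are {1, 2, 4, 8, 9, 13, 15, 16}.
16 is in this set.

yes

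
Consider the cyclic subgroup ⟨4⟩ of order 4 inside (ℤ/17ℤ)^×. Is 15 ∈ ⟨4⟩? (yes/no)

no

15 ∈ ⟨4⟩ iff 15^4 ≡ 1 (mod 17), since |⟨4⟩| = 4.
15^4 mod 17 = 16.
Since 16 ≠ 1, 15 does not lie in the subgroup.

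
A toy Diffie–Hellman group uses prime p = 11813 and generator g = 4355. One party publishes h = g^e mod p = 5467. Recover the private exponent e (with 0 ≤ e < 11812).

2597

Baby-step giant-step with m = ceil(sqrt(11812)) = 109.
Baby table (4355^j mod 11813 for j=0..108):
  0:1  1:4355  2:6160  3:11290  4:2244  5:3269  6:1830  7:7688
  8:3198  9:11576  10:7409  11:4892  12:5821  13:11570  14:4905  15:3371
  16:8959  17:9919  18:8917  19:4204  20:10083  21:2544  22:10339  23:7002
  24:4357  25:3057  26:11797  27:1198  28:7757  29:8368  30:11348  31:6761
  32:6159  33:6935  34:7897  35:3792  36:11399  37:4419  38:1368  39:3888
  40:4211  41:5129  42:10225  43:6678  44:10897  45:3614  46:4054  47:6548
  48:11771  49:6098  50:1166  51:10153  52:256  53:4458  54:5831  55:7868
  56:7440  57:9954  58:7773  59:7170  60:3591  61:10206  62:6624  63:174
  64:1738  65:8670  66:3502  67:627  68:1782  69:11282  70:2843  71:1241
  72:6014  73:1549  74:672  75:8749  76:4970  77:2934  78:7717  79:11363
  80:1208  81:4055  82:10903  83:6118  84:5575  85:3410  86:1609  87:2086
  88:333  89:9029  90:7631  91:3036  92:3033  93:1781  94:6927  95:8496
  96:1764  97:3770  98:10093  99:10655  100:1061  101:1772  102:3171  103:308
  104:6471  105:7200  106:4298  107:5998  108:2747
Giant step factor: 4355^(-109) ≡ 3620 (mod 11813).
Scan 5467·3620^i mod 11813 for i = 0, 1, …:
  i=0: 5467   i=1: 3765   i=2: 8911   i=3: 8330
  i=4: 7824   i=5: 7119   i=6: 6627   i=7: 9350
  i=8: 2755   i=9: 2928     …   i=22: 11727
  i=23: 7631
Match at i=23, j=90: e = 23·109 + 90 = 2597.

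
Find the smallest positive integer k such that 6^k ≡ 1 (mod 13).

The order of 6 must divide p − 1 = 12 = 2^2 · 3.
Divisors: 1, 2, 3, 4, 6, 12.
Check each in increasing order: 6^1 ≡ 6;  6^2 ≡ 10;  6^3 ≡ 8;  6^4 ≡ 9;  6^6 ≡ 12;  6^12 ≡ 1.
Smallest exponent giving 1 is 12.

12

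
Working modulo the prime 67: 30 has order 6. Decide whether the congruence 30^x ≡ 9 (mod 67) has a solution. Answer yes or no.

9 ∈ ⟨30⟩ iff 9^6 ≡ 1 (mod 67), since |⟨30⟩| = 6.
9^6 mod 67 = 64.
Since 64 ≠ 1, 9 does not lie in the subgroup.

no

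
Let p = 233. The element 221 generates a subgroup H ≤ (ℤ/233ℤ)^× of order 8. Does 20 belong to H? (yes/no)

no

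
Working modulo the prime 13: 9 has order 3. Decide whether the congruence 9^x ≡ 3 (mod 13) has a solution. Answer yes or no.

yes

⟨9⟩ has order 3; its elements mod 13 are {1, 3, 9}.
3 is in this set.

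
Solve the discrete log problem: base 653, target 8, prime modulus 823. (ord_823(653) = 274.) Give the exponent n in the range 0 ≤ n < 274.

22

Successive powers of 653 modulo 823:
  653^0=1  653^1=653  653^2=95  653^3=310  653^4=795  653^5=645
  653^6=632  653^7=373  653^8=784  653^9=46  653^10=410  653^11=255
  653^12=269  653^13=358  653^14=42  653^15=267  653^16=698  653^17=675
  653^18=470  653^19=754  653^20=208  653^21=29  653^22=8
So 653^22 ≡ 8 (mod 823), giving n = 22.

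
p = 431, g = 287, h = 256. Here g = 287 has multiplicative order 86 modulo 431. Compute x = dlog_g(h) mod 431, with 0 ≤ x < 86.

6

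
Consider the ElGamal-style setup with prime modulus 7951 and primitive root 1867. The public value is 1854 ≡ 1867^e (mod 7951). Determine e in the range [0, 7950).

Baby-step giant-step with m = ceil(sqrt(7950)) = 90.
Baby table (1867^j mod 7951 for j=0..89):
  0:1  1:1867  2:3151  3:7128  4:5953  5:6704  6:1494  7:6448
  8:602  9:2843  10:4564  11:5467  12:5756  13:4651  14:925  15:1608
  16:4609  17:2021  18:4433  19:7371  20:6427  21:1150  22:280  23:5945
  24:7670  25:139  26:5081  27:684  28:4868  29:563  30:1589  31:940
  32:5760  33:4168  34:5578  35:6267  36:4568  37:4984  38:2458  39:1359
  40:884  41:4571  42:2634  43:3960  44:6841  45:2841  46:830  47:7116
  48:7402  49:696  50:3419  51:6571  52:7615  53:817  54:6698  55:6194
  56:3444  57:5540  58:6880  59:4095  60:4454  61:6823  62:1039  63:7720
  64:6028  65:3611  66:7240  67:380  68:1821  69:4730  70:5300  71:4056
  72:3200  73:3199  74:1332  75:6132  76:6955  77:1002  78:2249  79:755
  80:2258  81:1656  82:6764  83:2200  84:4684  85:6879  86:2228  87:1303
  88:7646  89:3037
Giant step factor: 1867^(-90) ≡ 5705 (mod 7951).
Scan 1854·5705^i mod 7951 for i = 0, 1, …:
  i=0: 1854   i=1: 2240   i=2: 1943   i=3: 1121
  i=4: 2701   i=5: 167   i=6: 6566   i=7: 1869
  i=8: 354   i=9: 16     …   i=65: 366
  i=66: 4868
Match at i=66, j=28: e = 66·90 + 28 = 5968.

5968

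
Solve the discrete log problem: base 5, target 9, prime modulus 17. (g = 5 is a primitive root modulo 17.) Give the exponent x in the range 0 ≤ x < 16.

10

Successive powers of 5 modulo 17:
  5^0=1  5^1=5  5^2=8  5^3=6  5^4=13  5^5=14
  5^6=2  5^7=10  5^8=16  5^9=12  5^10=9
So 5^10 ≡ 9 (mod 17), giving x = 10.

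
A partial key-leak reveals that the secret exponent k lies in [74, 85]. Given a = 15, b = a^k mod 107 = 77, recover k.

83

Compute 15^74 mod 107 = 12, then multiply by 15 repeatedly:
  15^74=12  15^75=73  15^76=25  15^77=54  15^78=61
  15^79=59  15^80=29  15^81=7  15^82=105  15^83=77
Found 77 at exponent 83.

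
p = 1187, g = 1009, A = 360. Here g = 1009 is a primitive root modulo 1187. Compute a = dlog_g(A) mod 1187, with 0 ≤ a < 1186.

1024

Baby-step giant-step with m = ceil(sqrt(1186)) = 35.
Baby table (1009^j mod 1187 for j=0..34):
  0:1  1:1009  2:822  3:872  4:281  5:1023  6:704  7:510
  8:619  9:209  10:782  11:870  12:637  13:566  14:147  15:1135
  16:947  17:1175  18:949  19:819  20:219  21:189  22:781  23:1048
  24:1002  25:881  26:1053  27:112  28:243  29:665  30:330  31:610
  32:624  33:506  34:144
Giant step factor: 1009^(-35) ≡ 165 (mod 1187).
Scan 360·165^i mod 1187 for i = 0, 1, …:
  i=0: 360   i=1: 50   i=2: 1128   i=3: 948
  i=4: 923   i=5: 359   i=6: 1072   i=7: 17
  i=8: 431   i=9: 1082     …   i=28: 1030
  i=29: 209
Match at i=29, j=9: a = 29·35 + 9 = 1024.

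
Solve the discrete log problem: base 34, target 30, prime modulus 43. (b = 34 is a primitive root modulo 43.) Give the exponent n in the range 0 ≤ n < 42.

Baby-step giant-step with m = ceil(sqrt(42)) = 7.
Baby table (34^j mod 43 for j=0..6):
  0:1  1:34  2:38  3:2  4:25  5:33  6:4
Giant step factor: 34^(-7) ≡ 37 (mod 43).
Scan 30·37^i mod 43 for i = 0, 1, …:
  i=0: 30   i=1: 35   i=2: 5   i=3: 13
  i=4: 8   i=5: 38
Match at i=5, j=2: n = 5·7 + 2 = 37.

37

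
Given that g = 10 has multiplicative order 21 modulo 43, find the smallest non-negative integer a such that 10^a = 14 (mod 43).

Successive powers of 10 modulo 43:
  10^0=1  10^1=10  10^2=14
So 10^2 ≡ 14 (mod 43), giving a = 2.

2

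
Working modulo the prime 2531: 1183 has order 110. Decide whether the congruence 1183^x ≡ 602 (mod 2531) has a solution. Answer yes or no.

602 ∈ ⟨1183⟩ iff 602^110 ≡ 1 (mod 2531), since |⟨1183⟩| = 110.
602^110 mod 2531 = 1452.
Since 1452 ≠ 1, 602 does not lie in the subgroup.

no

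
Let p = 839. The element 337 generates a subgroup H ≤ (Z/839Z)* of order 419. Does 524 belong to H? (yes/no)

no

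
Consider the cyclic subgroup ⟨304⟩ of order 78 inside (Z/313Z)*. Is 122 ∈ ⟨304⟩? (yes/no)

no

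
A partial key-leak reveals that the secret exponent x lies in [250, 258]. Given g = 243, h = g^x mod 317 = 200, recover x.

Compute 243^250 mod 317 = 152, then multiply by 243 repeatedly:
  243^250=152  243^251=164  243^252=227  243^253=3  243^254=95
  243^255=261  243^256=23  243^257=200
Found 200 at exponent 257.

257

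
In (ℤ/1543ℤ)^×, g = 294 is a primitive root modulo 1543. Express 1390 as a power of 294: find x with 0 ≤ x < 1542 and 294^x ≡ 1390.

Baby-step giant-step with m = ceil(sqrt(1542)) = 40.
Baby table (294^j mod 1543 for j=0..39):
  0:1  1:294  2:28  3:517  4:784  5:589  6:350  7:1062
  8:542  9:419  10:1289  11:931  12:603  13:1380  14:1454  15:65
  16:594  17:277  18:1202  19:41  20:1253  21:1148  22:1138  23:1284
  24:1004  25:463  26:338  27:620  28:206  29:387  30:1139  31:35
  32:1032  33:980  34:1122  35:1209  36:556  37:1449  38:138  39:454
Giant step factor: 294^(-40) ≡ 831 (mod 1543).
Scan 1390·831^i mod 1543 for i = 0, 1, …:
  i=0: 1390   i=1: 926   i=2: 1092   i=3: 168
  i=4: 738   i=5: 707   i=6: 1177   i=7: 1368
  i=8: 1160   i=9: 1128     …   i=13: 368
  i=14: 294
Match at i=14, j=1: x = 14·40 + 1 = 561.

561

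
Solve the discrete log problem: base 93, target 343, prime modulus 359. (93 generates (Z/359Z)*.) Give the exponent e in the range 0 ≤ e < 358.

33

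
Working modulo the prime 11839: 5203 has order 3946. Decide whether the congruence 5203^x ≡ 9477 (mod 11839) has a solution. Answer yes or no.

9477 ∈ ⟨5203⟩ iff 9477^3946 ≡ 1 (mod 11839), since |⟨5203⟩| = 3946.
9477^3946 mod 11839 = 11159.
Since 11159 ≠ 1, 9477 does not lie in the subgroup.

no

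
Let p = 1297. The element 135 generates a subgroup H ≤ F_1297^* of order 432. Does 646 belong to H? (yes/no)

646 ∈ ⟨135⟩ iff 646^432 ≡ 1 (mod 1297), since |⟨135⟩| = 432.
646^432 mod 1297 = 931.
Since 931 ≠ 1, 646 does not lie in the subgroup.

no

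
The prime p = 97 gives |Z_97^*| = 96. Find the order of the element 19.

The order of 19 must divide p − 1 = 96 = 2^5 · 3.
Divisors: 1, 2, 3, 4, 6, 8, 12, 16, 24, 32, 48, 96.
Check each in increasing order: 19^1 ≡ 19;  19^2 ≡ 70;  19^3 ≡ 69;  19^4 ≡ 50;  19^6 ≡ 8;  19^8 ≡ 75;  19^12 ≡ 64;  19^16 ≡ 96;  19^24 ≡ 22;  19^32 ≡ 1.
Smallest exponent giving 1 is 32.

32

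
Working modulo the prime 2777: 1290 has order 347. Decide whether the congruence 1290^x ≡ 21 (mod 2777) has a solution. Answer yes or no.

no

21 ∈ ⟨1290⟩ iff 21^347 ≡ 1 (mod 2777), since |⟨1290⟩| = 347.
21^347 mod 2777 = 190.
Since 190 ≠ 1, 21 does not lie in the subgroup.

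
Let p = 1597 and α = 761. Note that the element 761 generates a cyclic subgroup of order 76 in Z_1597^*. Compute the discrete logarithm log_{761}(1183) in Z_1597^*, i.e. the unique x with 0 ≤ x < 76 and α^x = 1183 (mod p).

48

Baby-step giant-step with m = ceil(sqrt(76)) = 9.
Baby table (761^j mod 1597 for j=0..8):
  0:1  1:761  2:1007  3:1364  4:1551  5:128  6:1588  7:1136
  8:519
Giant step factor: 761^(-9) ≡ 214 (mod 1597).
Scan 1183·214^i mod 1597 for i = 0, 1, …:
  i=0: 1183   i=1: 836   i=2: 40   i=3: 575
  i=4: 81   i=5: 1364
Match at i=5, j=3: x = 5·9 + 3 = 48.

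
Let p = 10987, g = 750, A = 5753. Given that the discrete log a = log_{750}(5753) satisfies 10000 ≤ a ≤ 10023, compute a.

10018

Compute 750^10000 mod 10987 = 6416, then multiply by 750 repeatedly:
  750^10000=6416  750^10001=10681  750^10002=1227  750^10003=8329  750^10004=6134
  750^10005=7934  750^10006=6533  750^10007=10535  750^10008=1597  750^10009=167
  750^10010=4393  750^10011=9637  750^10012=9291  750^10013=2492  750^10014=1210
  750^10015=6566  750^10016=2324  750^10017=7054  750^10018=5753
Found 5753 at exponent 10018.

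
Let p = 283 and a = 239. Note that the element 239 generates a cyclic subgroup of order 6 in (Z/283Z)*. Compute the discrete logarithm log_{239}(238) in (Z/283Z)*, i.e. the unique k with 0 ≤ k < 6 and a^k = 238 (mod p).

2

Successive powers of 239 modulo 283:
  239^0=1  239^1=239  239^2=238
So 239^2 ≡ 238 (mod 283), giving k = 2.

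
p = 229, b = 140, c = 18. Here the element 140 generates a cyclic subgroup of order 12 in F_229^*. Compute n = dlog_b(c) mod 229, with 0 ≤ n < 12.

11

Successive powers of 140 modulo 229:
  140^0=1  140^1=140  140^2=135  140^3=122  140^4=134  140^5=211
  140^6=228  140^7=89  140^8=94  140^9=107  140^10=95  140^11=18
So 140^11 ≡ 18 (mod 229), giving n = 11.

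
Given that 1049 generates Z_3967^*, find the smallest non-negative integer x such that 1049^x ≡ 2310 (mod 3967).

3808

Baby-step giant-step with m = ceil(sqrt(3966)) = 63.
Baby table (1049^j mod 3967 for j=0..62):
  0:1  1:1049  2:1542  3:2989  4:1531  5:3351  6:437  7:2208
  8:3431  9:1050  10:2591  11:564  12:553  13:915  14:3788  15:2645
  16:1672  17:514  18:3641  19:3155  20:1117  21:1468  22:736  23:2466
  24:350  25:2186  26:188  27:2829  28:305  29:2585  30:2204  31:3202
  32:2816  33:2536  34:2374  35:3017  36:3134  37:2890  38:822  39:1439
  40:2051  41:1385  42:943  43:1424  44:2184  45:2057  46:3712  47:2261
  48:3490  49:3436  50:2328  51:2367  52:3608  53:274  54:1802  55:2006
  56:1784  57:2959  58:1797  59:728  60:2008  61:3882  62:2076
Giant step factor: 1049^(-63) ≡ 3468 (mod 3967).
Scan 2310·3468^i mod 3967 for i = 0, 1, …:
  i=0: 2310   i=1: 1707   i=2: 1112   i=3: 492
  i=4: 446   i=5: 3565   i=6: 2248   i=7: 909
  i=8: 2614   i=9: 757     …   i=59: 3076
  i=60: 305
Match at i=60, j=28: x = 60·63 + 28 = 3808.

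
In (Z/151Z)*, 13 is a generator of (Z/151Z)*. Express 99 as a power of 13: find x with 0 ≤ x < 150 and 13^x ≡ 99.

116

Baby-step giant-step with m = ceil(sqrt(150)) = 13.
Baby table (13^j mod 151 for j=0..12):
  0:1  1:13  2:18  3:83  4:22  5:135  6:94  7:14
  8:31  9:101  10:105  11:6  12:78
Giant step factor: 13^(-13) ≡ 7 (mod 151).
Scan 99·7^i mod 151 for i = 0, 1, …:
  i=0: 99   i=1: 89   i=2: 19   i=3: 133
  i=4: 25   i=5: 24   i=6: 17   i=7: 119
  i=8: 78
Match at i=8, j=12: x = 8·13 + 12 = 116.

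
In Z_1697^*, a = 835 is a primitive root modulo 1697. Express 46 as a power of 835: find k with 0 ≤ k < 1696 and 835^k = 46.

1510

Baby-step giant-step with m = ceil(sqrt(1696)) = 42.
Baby table (835^j mod 1697 for j=0..41):
  0:1  1:835  2:1455  3:1570  4:866  5:188  6:856  7:323
  8:1579  9:1593  10:1404  11:1410  12:1329  13:1574  14:812  15:917
  16:348  17:393  18:634  19:1623  20:999  21:938  22:913  23:402
  24:1361  25:1142  26:1553  27:247  28:908  29:1318  30:874  31:80
  32:617  33:1004  34:22  35:1400  36:1464  37:600  38:385  39:742
  40:165  41:318
Giant step factor: 835^(-42) ≡ 168 (mod 1697).
Scan 46·168^i mod 1697 for i = 0, 1, …:
  i=0: 46   i=1: 940   i=2: 99   i=3: 1359
  i=4: 914   i=5: 822   i=6: 639   i=7: 441
  i=8: 1117   i=9: 986     …   i=34: 1001
  i=35: 165
Match at i=35, j=40: k = 35·42 + 40 = 1510.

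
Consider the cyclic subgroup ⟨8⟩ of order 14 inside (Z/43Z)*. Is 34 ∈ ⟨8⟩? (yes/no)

34 ∈ ⟨8⟩ iff 34^14 ≡ 1 (mod 43), since |⟨8⟩| = 14.
34^14 mod 43 = 6.
Since 6 ≠ 1, 34 does not lie in the subgroup.

no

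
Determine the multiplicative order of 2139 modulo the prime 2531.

The order of 2139 must divide p − 1 = 2530 = 2 · 5 · 11 · 23.
Divisors: 1, 2, 5, 10, 11, 22, 23, 46, 55, 110, 115, 230, 253, 506, 1265, 2530.
Check each in increasing order: 2139^1 ≡ 2139;  2139^2 ≡ 1804;  2139^5 ≡ 1761;  2139^10 ≡ 646;  2139^11 ≡ 2399;  2139^22 ≡ 2238;  2139^23 ≡ 961;  2139^46 ≡ 2237;  2139^55 ≡ 1750;  2139^110 ≡ 2521;  2139^115 ≡ 107;  2139^230 ≡ 1325;  2139^253 ≡ 232;  2139^506 ≡ 673;  2139^1265 ≡ 1.
Smallest exponent giving 1 is 1265.

1265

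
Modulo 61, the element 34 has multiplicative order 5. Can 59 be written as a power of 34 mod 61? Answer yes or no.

⟨34⟩ has order 5; its elements mod 61 are {1, 9, 20, 34, 58}.
59 is not in this set.

no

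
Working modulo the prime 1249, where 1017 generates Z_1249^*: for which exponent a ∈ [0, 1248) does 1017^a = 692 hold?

Baby-step giant-step with m = ceil(sqrt(1248)) = 36.
Baby table (1017^j mod 1249 for j=0..35):
  0:1  1:1017  2:117  3:334  4:1199  5:359  6:395  7:786
  8:2  9:785  10:234  11:668  12:1149  13:718  14:790  15:323
  16:4  17:321  18:468  19:87  20:1049  21:187  22:331  23:646
  24:8  25:642  26:936  27:174  28:849  29:374  30:662  31:43
  32:16  33:35  34:623  35:348
Giant step factor: 1017^(-36) ≡ 701 (mod 1249).
Scan 692·701^i mod 1249 for i = 0, 1, …:
  i=0: 692   i=1: 480   i=2: 499   i=3: 79
  i=4: 423   i=5: 510   i=6: 296   i=7: 162
  i=8: 1152   i=9: 698   i=10: 939   i=11: 16
Match at i=11, j=32: a = 11·36 + 32 = 428.

428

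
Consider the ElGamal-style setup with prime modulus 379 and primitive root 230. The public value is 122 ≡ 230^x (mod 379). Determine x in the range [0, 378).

Successive powers of 230 modulo 379:
  230^0=1  230^1=230  230^2=219  230^3=342  230^4=207  230^5=235
  230^6=232  230^7=300  230^8=22  230^9=133  230^10=270  230^11=323
  230^12=6  230^13=243  230^14=177  230^15=157  230^16=105  230^17=273
  230^18=255  230^19=284  230^20=132  230^21=40  230^22=104  230^23=43
  230^24=36  230^25=321  230^26=304  230^27=184  230^28=251  230^29=122
So 230^29 ≡ 122 (mod 379), giving x = 29.

29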